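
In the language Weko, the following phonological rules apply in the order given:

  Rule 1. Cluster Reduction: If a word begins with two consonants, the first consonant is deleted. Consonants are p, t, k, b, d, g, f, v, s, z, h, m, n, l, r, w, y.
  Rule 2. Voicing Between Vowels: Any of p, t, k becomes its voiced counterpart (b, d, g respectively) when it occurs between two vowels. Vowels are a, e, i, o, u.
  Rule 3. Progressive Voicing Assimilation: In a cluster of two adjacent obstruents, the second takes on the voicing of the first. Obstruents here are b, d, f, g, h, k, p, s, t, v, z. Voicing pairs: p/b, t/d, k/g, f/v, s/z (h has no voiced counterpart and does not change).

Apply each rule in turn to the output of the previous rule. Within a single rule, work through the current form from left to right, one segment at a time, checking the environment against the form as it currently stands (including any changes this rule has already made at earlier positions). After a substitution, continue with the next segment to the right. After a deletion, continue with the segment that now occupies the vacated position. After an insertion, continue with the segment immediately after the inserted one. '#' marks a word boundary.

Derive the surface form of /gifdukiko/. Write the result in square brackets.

Rule 1 Cluster Reduction: no change — [gifdukiko]
Rule 2 Voicing Between Vowels: [gifdukiko] → [gifdugigo]
Rule 3 Progressive Voicing Assimilation: [gifdugigo] → [giftugigo]

[giftugigo]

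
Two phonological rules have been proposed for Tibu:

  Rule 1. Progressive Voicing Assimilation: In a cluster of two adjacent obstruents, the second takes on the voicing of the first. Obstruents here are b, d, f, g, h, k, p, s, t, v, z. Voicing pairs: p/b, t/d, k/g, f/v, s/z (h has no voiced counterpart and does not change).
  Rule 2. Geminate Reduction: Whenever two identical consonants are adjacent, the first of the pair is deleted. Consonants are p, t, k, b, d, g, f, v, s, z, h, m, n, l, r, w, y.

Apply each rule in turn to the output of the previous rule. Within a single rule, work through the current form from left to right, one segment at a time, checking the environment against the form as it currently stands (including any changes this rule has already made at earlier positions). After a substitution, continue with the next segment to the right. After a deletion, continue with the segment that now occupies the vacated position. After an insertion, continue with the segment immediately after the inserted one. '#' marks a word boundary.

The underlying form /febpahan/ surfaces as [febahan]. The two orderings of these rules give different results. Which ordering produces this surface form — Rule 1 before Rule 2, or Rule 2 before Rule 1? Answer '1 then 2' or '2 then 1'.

1 then 2

Order 1 then 2:
  1 Progressive Voicing Assimilation: [febpahan] → [febbahan]
  2 Geminate Reduction: [febbahan] → [febahan]
  result: [febahan]
Order 2 then 1:
  2 Geminate Reduction: no change — [febpahan]
  1 Progressive Voicing Assimilation: [febpahan] → [febbahan]
  result: [febbahan]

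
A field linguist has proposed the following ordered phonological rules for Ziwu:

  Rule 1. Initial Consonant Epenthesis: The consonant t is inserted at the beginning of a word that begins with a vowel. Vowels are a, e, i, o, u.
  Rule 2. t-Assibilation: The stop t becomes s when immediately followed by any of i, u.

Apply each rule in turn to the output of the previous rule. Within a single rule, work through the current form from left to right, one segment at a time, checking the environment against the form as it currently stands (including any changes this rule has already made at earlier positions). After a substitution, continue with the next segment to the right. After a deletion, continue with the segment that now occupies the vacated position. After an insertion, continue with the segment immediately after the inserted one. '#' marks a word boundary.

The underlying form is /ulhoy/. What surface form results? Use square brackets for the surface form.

[sulhoy]

Rule 1 Initial Consonant Epenthesis: [ulhoy] → [tulhoy]
Rule 2 t-Assibilation: [tulhoy] → [sulhoy]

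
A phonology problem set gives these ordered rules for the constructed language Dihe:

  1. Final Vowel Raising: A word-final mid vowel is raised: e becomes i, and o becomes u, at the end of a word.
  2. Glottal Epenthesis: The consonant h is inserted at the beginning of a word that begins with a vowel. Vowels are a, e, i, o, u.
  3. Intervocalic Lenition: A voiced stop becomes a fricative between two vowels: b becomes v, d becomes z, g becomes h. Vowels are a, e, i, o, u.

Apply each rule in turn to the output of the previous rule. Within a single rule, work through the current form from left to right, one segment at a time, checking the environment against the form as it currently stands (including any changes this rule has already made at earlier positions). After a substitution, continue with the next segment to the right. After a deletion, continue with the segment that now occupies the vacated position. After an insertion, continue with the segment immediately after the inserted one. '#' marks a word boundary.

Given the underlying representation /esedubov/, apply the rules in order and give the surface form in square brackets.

1 Final Vowel Raising: no change — [esedubov]
2 Glottal Epenthesis: [esedubov] → [hesedubov]
3 Intervocalic Lenition: [hesedubov] → [hesezuvov]

[hesezuvov]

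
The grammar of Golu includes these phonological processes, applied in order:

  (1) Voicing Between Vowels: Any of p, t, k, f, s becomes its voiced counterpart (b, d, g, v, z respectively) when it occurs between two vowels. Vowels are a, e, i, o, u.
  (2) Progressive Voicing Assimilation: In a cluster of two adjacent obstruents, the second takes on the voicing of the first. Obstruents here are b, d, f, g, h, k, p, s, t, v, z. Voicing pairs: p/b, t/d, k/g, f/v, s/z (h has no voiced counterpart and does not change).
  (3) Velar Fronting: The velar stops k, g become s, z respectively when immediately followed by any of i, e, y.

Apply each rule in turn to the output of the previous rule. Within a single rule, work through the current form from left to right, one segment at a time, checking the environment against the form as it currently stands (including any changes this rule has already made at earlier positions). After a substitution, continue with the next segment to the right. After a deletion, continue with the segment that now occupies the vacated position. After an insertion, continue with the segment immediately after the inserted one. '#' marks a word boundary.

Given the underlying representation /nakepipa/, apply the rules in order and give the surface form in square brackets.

(1) Voicing Between Vowels: [nakepipa] → [nagebiba]
(2) Progressive Voicing Assimilation: no change — [nagebiba]
(3) Velar Fronting: [nagebiba] → [nazebiba]

[nazebiba]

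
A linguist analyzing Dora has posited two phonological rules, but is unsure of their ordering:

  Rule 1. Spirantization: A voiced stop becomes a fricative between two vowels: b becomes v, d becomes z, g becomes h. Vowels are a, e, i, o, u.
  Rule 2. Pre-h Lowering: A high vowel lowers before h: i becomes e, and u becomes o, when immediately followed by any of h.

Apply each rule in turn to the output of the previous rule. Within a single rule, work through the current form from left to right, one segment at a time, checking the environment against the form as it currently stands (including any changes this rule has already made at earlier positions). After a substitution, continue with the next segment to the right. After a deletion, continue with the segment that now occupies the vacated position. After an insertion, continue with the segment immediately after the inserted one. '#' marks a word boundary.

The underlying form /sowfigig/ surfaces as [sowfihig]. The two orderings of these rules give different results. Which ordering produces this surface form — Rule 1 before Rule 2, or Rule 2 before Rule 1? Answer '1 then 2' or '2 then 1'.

Order 1 then 2:
  1 Spirantization: [sowfigig] → [sowfihig]
  2 Pre-h Lowering: [sowfihig] → [sowfehig]
  result: [sowfehig]
Order 2 then 1:
  2 Pre-h Lowering: no change — [sowfigig]
  1 Spirantization: [sowfigig] → [sowfihig]
  result: [sowfihig]

2 then 1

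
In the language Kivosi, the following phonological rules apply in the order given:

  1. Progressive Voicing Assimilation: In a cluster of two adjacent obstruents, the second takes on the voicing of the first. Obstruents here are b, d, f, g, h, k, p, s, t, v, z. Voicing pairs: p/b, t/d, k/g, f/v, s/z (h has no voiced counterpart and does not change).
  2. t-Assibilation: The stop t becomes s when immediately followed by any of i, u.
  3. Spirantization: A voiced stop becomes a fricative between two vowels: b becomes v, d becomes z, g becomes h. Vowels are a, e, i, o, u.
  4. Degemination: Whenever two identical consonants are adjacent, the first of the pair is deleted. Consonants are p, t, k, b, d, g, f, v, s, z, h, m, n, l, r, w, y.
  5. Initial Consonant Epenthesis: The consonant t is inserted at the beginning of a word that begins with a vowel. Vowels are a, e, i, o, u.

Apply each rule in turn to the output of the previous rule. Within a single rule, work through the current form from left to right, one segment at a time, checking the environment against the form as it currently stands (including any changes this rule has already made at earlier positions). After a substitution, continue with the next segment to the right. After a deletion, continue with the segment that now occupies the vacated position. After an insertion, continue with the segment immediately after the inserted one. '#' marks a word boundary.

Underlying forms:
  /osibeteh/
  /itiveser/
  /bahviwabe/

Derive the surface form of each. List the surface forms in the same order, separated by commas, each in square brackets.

/osibeteh/:
  1 Progressive Voicing Assimilation: no change — [osibeteh]
  2 t-Assibilation: no change — [osibeteh]
  3 Spirantization: [osibeteh] → [osiveteh]
  4 Degemination: no change — [osiveteh]
  5 Initial Consonant Epenthesis: [osiveteh] → [tosiveteh]
/itiveser/:
  1 Progressive Voicing Assimilation: no change — [itiveser]
  2 t-Assibilation: [itiveser] → [isiveser]
  3 Spirantization: no change — [isiveser]
  4 Degemination: no change — [isiveser]
  5 Initial Consonant Epenthesis: [isiveser] → [tisiveser]
/bahviwabe/:
  1 Progressive Voicing Assimilation: [bahviwabe] → [bahfiwabe]
  2 t-Assibilation: no change — [bahfiwabe]
  3 Spirantization: [bahfiwabe] → [bahfiwave]
  4 Degemination: no change — [bahfiwave]
  5 Initial Consonant Epenthesis: no change — [bahfiwave]

[tosiveteh], [tisiveser], [bahfiwave]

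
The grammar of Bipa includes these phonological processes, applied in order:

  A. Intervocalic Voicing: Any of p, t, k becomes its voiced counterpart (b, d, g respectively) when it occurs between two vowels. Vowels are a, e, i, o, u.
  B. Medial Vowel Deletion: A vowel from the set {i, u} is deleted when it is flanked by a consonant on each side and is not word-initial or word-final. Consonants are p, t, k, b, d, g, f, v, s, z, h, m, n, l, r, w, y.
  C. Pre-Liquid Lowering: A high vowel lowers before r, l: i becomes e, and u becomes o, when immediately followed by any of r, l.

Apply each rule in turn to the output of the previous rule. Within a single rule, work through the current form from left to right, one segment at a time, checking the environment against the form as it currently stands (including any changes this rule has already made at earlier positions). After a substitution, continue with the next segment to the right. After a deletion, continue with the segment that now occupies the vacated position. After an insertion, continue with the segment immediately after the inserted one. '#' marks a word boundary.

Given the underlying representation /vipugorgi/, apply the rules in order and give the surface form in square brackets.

[vbgorgi]

A Intervocalic Voicing: [vipugorgi] → [vibugorgi]
B Medial Vowel Deletion: [vibugorgi] → [vbgorgi]
C Pre-Liquid Lowering: no change — [vbgorgi]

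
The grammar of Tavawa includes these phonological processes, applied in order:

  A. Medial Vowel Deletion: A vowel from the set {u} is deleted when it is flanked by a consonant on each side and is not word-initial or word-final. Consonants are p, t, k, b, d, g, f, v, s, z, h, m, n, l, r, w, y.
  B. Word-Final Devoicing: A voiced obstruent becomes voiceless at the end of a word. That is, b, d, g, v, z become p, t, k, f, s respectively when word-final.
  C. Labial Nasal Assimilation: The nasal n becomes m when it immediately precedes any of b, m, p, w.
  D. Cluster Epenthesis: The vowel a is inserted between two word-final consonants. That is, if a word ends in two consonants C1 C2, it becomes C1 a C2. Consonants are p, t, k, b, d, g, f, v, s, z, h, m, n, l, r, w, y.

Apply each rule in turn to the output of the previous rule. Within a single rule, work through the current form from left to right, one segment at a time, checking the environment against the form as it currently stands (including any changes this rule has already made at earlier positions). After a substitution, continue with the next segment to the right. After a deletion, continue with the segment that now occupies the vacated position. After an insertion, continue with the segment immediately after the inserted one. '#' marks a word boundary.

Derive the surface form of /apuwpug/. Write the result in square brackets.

A Medial Vowel Deletion: [apuwpug] → [apwpg]
B Word-Final Devoicing: [apwpg] → [apwpk]
C Labial Nasal Assimilation: no change — [apwpk]
D Cluster Epenthesis: [apwpk] → [apwpak]

[apwpak]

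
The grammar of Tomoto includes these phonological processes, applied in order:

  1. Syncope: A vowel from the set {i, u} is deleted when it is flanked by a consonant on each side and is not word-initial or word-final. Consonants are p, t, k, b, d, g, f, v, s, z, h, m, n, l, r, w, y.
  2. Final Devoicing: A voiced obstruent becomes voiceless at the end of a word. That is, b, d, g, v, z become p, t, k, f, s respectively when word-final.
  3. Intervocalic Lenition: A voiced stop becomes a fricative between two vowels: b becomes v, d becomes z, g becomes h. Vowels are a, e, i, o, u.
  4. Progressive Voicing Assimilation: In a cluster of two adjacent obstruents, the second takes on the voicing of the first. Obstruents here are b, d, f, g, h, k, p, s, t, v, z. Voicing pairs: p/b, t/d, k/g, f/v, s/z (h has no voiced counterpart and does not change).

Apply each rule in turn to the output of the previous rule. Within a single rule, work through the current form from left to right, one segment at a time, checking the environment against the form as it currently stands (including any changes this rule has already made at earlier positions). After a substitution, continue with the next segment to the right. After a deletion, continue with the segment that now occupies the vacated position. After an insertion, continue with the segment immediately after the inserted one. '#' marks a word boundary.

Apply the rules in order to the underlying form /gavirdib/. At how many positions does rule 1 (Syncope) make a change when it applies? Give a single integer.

1 Syncope: [gavirdib] → [gavrdb]
2 Final Devoicing: [gavrdb] → [gavrdp]
3 Intervocalic Lenition: no change — [gavrdp]
4 Progressive Voicing Assimilation: [gavrdp] → [gavrdb]
Rule 1 changed 2 position(s).

2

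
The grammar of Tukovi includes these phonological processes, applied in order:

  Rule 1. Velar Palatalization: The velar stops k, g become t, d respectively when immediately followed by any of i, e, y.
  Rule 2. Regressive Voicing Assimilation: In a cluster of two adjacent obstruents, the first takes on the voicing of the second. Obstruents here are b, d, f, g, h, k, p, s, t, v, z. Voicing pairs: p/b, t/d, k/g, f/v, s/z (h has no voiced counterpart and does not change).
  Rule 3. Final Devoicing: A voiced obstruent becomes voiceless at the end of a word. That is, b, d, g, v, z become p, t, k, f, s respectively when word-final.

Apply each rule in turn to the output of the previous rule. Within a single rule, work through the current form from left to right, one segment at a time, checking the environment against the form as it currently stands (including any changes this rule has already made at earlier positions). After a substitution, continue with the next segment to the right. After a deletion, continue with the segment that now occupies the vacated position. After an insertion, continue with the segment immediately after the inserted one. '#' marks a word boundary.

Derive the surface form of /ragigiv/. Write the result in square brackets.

[radidif]

Rule 1 Velar Palatalization: [ragigiv] → [radidiv]
Rule 2 Regressive Voicing Assimilation: no change — [radidiv]
Rule 3 Final Devoicing: [radidiv] → [radidif]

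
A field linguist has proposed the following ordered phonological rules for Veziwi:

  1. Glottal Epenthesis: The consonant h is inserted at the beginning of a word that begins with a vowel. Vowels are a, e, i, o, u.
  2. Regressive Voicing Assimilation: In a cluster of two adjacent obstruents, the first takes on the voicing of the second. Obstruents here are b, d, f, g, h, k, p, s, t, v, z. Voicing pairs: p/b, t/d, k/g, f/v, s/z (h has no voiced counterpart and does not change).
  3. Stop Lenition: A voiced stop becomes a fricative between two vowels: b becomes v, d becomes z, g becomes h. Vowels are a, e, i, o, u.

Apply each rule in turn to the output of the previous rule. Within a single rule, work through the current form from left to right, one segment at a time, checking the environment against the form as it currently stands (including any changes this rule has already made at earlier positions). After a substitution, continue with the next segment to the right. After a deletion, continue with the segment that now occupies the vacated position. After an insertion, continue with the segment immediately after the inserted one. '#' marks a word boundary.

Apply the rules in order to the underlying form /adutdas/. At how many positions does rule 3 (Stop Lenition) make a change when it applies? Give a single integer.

1 Glottal Epenthesis: [adutdas] → [hadutdas]
2 Regressive Voicing Assimilation: [hadutdas] → [haduddas]
3 Stop Lenition: [haduddas] → [hazuddas]
Rule 3 changed 1 position(s).

1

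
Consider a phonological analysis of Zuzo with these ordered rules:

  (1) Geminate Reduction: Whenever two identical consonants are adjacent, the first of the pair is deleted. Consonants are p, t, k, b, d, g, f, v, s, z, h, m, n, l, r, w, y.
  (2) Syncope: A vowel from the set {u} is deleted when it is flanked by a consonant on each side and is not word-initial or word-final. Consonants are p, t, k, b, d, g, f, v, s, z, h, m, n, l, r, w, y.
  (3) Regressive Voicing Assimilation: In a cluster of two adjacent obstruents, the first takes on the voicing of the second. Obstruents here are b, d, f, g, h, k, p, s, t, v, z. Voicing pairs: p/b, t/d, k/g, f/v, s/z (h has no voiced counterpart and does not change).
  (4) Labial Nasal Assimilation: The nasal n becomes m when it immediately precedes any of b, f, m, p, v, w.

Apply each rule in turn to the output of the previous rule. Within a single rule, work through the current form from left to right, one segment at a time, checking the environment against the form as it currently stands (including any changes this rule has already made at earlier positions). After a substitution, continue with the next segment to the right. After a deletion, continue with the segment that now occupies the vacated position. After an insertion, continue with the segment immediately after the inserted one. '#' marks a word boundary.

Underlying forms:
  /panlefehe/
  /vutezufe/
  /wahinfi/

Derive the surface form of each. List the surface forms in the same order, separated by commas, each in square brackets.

/panlefehe/:
  (1) Geminate Reduction: no change — [panlefehe]
  (2) Syncope: no change — [panlefehe]
  (3) Regressive Voicing Assimilation: no change — [panlefehe]
  (4) Labial Nasal Assimilation: no change — [panlefehe]
/vutezufe/:
  (1) Geminate Reduction: no change — [vutezufe]
  (2) Syncope: [vutezufe] → [vtezfe]
  (3) Regressive Voicing Assimilation: [vtezfe] → [ftesfe]
  (4) Labial Nasal Assimilation: no change — [ftesfe]
/wahinfi/:
  (1) Geminate Reduction: no change — [wahinfi]
  (2) Syncope: no change — [wahinfi]
  (3) Regressive Voicing Assimilation: no change — [wahinfi]
  (4) Labial Nasal Assimilation: [wahinfi] → [wahimfi]

[panlefehe], [ftesfe], [wahimfi]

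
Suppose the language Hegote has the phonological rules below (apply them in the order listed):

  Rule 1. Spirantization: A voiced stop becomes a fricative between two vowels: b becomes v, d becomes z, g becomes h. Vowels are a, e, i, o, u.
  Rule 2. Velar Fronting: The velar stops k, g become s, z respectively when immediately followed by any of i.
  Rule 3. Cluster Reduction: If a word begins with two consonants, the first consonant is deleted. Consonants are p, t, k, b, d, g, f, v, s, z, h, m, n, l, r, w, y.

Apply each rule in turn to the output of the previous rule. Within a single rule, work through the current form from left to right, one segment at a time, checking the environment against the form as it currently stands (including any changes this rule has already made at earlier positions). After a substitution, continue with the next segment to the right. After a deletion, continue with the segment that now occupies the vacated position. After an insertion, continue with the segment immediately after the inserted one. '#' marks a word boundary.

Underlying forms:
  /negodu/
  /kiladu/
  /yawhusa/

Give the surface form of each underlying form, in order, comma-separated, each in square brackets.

/negodu/:
  Rule 1 Spirantization: [negodu] → [nehozu]
  Rule 2 Velar Fronting: no change — [nehozu]
  Rule 3 Cluster Reduction: no change — [nehozu]
/kiladu/:
  Rule 1 Spirantization: [kiladu] → [kilazu]
  Rule 2 Velar Fronting: [kilazu] → [silazu]
  Rule 3 Cluster Reduction: no change — [silazu]
/yawhusa/:
  Rule 1 Spirantization: no change — [yawhusa]
  Rule 2 Velar Fronting: no change — [yawhusa]
  Rule 3 Cluster Reduction: no change — [yawhusa]

[nehozu], [silazu], [yawhusa]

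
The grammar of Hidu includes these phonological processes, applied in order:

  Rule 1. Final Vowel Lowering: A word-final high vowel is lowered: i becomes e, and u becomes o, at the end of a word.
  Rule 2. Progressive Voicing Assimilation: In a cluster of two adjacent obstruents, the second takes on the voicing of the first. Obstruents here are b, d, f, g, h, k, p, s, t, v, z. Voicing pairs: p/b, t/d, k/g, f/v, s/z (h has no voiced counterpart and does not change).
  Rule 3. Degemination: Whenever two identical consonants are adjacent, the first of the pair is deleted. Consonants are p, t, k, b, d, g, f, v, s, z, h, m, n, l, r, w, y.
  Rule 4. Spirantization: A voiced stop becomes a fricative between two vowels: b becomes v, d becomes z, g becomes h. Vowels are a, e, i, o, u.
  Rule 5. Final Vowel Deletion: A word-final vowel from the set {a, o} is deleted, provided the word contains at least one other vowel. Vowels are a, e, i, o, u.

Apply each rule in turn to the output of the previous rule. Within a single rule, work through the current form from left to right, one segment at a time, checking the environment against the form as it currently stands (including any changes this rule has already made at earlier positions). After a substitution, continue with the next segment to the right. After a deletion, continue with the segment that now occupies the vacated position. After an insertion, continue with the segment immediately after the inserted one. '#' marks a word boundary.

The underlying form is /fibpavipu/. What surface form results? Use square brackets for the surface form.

[fivavip]

Rule 1 Final Vowel Lowering: [fibpavipu] → [fibpavipo]
Rule 2 Progressive Voicing Assimilation: [fibpavipo] → [fibbavipo]
Rule 3 Degemination: [fibbavipo] → [fibavipo]
Rule 4 Spirantization: [fibavipo] → [fivavipo]
Rule 5 Final Vowel Deletion: [fivavipo] → [fivavip]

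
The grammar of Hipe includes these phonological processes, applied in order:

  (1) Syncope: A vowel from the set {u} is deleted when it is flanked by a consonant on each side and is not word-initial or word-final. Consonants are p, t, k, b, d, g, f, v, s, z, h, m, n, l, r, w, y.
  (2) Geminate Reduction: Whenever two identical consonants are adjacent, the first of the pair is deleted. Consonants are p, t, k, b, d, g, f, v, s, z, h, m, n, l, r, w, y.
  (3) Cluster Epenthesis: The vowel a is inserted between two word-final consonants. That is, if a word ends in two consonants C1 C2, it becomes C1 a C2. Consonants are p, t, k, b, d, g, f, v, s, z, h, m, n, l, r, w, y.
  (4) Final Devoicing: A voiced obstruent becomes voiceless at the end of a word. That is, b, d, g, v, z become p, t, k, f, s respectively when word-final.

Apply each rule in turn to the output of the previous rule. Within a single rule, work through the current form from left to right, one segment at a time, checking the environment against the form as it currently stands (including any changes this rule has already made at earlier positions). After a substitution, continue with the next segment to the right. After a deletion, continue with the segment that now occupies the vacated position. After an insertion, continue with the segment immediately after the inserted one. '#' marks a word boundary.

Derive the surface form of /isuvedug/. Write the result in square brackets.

(1) Syncope: [isuvedug] → [isvedg]
(2) Geminate Reduction: no change — [isvedg]
(3) Cluster Epenthesis: [isvedg] → [isvedag]
(4) Final Devoicing: [isvedag] → [isvedak]

[isvedak]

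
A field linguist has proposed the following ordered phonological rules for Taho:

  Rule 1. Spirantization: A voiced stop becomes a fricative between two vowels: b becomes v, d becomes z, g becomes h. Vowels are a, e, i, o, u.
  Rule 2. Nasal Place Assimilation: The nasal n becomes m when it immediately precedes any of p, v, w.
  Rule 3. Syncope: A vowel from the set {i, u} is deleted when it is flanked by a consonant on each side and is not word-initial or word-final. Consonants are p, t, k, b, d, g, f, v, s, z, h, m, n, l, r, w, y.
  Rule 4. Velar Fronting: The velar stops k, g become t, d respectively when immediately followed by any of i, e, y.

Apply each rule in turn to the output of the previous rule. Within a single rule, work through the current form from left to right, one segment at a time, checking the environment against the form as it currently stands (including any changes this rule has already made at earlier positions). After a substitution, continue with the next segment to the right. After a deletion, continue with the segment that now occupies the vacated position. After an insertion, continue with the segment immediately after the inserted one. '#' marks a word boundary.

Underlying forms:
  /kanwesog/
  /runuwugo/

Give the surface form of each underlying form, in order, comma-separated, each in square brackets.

[kamwesog], [rnwho]

/kanwesog/:
  Rule 1 Spirantization: no change — [kanwesog]
  Rule 2 Nasal Place Assimilation: [kanwesog] → [kamwesog]
  Rule 3 Syncope: no change — [kamwesog]
  Rule 4 Velar Fronting: no change — [kamwesog]
/runuwugo/:
  Rule 1 Spirantization: [runuwugo] → [runuwuho]
  Rule 2 Nasal Place Assimilation: no change — [runuwuho]
  Rule 3 Syncope: [runuwuho] → [rnwho]
  Rule 4 Velar Fronting: no change — [rnwho]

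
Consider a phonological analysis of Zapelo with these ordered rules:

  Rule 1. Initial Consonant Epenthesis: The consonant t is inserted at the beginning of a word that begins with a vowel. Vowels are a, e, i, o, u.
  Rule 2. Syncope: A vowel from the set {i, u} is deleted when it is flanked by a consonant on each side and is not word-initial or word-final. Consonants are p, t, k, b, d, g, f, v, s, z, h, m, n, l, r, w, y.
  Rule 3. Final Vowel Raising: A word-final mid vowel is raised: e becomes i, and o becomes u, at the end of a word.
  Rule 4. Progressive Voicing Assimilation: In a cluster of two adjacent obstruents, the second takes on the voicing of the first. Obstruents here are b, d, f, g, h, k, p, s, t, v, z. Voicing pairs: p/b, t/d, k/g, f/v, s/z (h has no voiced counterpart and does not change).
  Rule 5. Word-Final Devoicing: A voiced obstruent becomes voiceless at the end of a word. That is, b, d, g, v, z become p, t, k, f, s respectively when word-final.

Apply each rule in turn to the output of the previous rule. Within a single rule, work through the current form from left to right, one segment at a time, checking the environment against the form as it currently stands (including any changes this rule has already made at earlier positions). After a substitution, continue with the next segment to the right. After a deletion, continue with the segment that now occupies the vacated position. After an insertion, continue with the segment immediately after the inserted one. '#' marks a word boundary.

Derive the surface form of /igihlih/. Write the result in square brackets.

Rule 1 Initial Consonant Epenthesis: [igihlih] → [tigihlih]
Rule 2 Syncope: [tigihlih] → [tghlh]
Rule 3 Final Vowel Raising: no change — [tghlh]
Rule 4 Progressive Voicing Assimilation: [tghlh] → [tkhlh]
Rule 5 Word-Final Devoicing: no change — [tkhlh]

[tkhlh]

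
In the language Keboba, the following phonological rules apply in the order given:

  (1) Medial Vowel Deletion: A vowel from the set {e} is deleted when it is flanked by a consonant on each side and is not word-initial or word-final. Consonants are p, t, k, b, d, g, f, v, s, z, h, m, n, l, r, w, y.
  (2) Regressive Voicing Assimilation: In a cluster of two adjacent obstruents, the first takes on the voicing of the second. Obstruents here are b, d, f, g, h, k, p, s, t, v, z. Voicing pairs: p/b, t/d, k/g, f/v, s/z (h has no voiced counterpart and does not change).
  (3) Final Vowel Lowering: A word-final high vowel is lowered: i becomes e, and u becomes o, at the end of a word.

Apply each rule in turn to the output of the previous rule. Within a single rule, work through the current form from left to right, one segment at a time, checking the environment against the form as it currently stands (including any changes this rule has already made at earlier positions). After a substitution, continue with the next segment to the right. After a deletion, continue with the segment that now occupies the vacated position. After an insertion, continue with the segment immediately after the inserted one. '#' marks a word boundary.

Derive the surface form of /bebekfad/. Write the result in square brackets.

(1) Medial Vowel Deletion: [bebekfad] → [bbkfad]
(2) Regressive Voicing Assimilation: [bbkfad] → [bpkfad]
(3) Final Vowel Lowering: no change — [bpkfad]

[bpkfad]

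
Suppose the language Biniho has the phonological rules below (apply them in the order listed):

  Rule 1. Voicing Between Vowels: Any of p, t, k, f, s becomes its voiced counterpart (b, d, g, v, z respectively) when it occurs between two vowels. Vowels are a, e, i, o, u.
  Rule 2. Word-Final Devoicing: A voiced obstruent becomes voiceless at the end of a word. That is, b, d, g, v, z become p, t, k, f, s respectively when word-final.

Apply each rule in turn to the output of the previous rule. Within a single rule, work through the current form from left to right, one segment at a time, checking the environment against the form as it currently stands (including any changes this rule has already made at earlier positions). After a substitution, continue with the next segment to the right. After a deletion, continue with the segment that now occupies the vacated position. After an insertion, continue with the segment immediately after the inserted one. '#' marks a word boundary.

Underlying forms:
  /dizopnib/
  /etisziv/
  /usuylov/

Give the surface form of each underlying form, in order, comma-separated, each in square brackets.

/dizopnib/:
  Rule 1 Voicing Between Vowels: no change — [dizopnib]
  Rule 2 Word-Final Devoicing: [dizopnib] → [dizopnip]
/etisziv/:
  Rule 1 Voicing Between Vowels: [etisziv] → [edisziv]
  Rule 2 Word-Final Devoicing: [edisziv] → [ediszif]
/usuylov/:
  Rule 1 Voicing Between Vowels: [usuylov] → [uzuylov]
  Rule 2 Word-Final Devoicing: [uzuylov] → [uzuylof]

[dizopnip], [ediszif], [uzuylof]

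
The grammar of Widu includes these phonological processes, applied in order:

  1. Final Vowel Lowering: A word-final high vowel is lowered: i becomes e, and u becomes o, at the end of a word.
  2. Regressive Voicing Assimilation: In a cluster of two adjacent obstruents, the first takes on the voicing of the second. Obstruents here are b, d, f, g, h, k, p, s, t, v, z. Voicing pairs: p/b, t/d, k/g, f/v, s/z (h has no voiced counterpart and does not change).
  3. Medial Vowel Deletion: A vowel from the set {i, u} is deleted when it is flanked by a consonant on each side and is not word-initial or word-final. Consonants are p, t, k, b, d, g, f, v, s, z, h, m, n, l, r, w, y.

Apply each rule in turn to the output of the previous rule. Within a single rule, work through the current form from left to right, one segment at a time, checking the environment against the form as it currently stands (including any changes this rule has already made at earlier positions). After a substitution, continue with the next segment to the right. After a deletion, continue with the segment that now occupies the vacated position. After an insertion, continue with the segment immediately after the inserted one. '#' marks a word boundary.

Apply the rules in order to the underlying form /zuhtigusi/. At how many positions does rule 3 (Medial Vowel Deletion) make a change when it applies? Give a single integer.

1 Final Vowel Lowering: [zuhtigusi] → [zuhtiguse]
2 Regressive Voicing Assimilation: no change — [zuhtiguse]
3 Medial Vowel Deletion: [zuhtiguse] → [zhtgse]
Rule 3 changed 3 position(s).

3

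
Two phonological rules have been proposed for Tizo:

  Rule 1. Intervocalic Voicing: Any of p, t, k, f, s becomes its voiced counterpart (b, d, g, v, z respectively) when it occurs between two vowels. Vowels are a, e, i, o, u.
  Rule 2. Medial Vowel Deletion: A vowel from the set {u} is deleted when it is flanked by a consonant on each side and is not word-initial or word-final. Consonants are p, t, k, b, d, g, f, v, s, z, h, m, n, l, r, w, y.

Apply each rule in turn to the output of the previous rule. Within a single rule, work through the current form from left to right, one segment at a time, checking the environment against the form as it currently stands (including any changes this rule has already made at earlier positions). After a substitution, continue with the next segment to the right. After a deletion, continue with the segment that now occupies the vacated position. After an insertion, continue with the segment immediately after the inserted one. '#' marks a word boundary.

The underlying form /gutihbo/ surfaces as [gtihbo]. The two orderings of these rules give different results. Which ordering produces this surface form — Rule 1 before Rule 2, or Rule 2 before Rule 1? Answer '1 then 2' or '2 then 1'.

Order 1 then 2:
  1 Intervocalic Voicing: [gutihbo] → [gudihbo]
  2 Medial Vowel Deletion: [gudihbo] → [gdihbo]
  result: [gdihbo]
Order 2 then 1:
  2 Medial Vowel Deletion: [gutihbo] → [gtihbo]
  1 Intervocalic Voicing: no change — [gtihbo]
  result: [gtihbo]

2 then 1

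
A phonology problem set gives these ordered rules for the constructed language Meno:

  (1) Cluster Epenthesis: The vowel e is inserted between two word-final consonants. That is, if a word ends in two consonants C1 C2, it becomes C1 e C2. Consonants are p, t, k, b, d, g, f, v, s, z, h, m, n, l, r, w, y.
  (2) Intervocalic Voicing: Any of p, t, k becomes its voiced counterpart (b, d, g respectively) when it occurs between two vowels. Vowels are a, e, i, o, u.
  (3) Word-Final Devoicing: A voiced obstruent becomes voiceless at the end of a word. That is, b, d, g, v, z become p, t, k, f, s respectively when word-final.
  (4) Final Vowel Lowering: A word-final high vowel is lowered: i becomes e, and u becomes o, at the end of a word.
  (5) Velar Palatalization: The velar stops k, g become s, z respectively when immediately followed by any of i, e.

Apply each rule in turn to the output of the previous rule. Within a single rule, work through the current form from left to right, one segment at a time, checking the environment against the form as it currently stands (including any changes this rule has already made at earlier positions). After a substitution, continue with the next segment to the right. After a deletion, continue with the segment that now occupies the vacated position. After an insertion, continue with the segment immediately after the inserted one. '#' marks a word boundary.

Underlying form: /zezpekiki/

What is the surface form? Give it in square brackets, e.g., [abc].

(1) Cluster Epenthesis: no change — [zezpekiki]
(2) Intervocalic Voicing: [zezpekiki] → [zezpegigi]
(3) Word-Final Devoicing: no change — [zezpegigi]
(4) Final Vowel Lowering: [zezpegigi] → [zezpegige]
(5) Velar Palatalization: [zezpegige] → [zezpezize]

[zezpezize]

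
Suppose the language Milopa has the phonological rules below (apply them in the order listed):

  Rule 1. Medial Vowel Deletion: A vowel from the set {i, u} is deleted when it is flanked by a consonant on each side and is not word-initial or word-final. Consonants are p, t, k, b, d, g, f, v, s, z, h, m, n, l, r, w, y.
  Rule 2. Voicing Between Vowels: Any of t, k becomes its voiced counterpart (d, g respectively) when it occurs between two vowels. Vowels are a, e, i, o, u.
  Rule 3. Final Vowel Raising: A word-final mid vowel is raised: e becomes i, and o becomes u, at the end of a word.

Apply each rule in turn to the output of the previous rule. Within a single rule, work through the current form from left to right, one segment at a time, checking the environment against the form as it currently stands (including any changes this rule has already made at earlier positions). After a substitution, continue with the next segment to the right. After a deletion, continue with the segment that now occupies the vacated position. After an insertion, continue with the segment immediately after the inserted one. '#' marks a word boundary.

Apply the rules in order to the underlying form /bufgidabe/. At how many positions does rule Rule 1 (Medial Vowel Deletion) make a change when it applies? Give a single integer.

2

Rule 1 Medial Vowel Deletion: [bufgidabe] → [bfgdabe]
Rule 2 Voicing Between Vowels: no change — [bfgdabe]
Rule 3 Final Vowel Raising: [bfgdabe] → [bfgdabi]
Rule Rule 1 changed 2 position(s).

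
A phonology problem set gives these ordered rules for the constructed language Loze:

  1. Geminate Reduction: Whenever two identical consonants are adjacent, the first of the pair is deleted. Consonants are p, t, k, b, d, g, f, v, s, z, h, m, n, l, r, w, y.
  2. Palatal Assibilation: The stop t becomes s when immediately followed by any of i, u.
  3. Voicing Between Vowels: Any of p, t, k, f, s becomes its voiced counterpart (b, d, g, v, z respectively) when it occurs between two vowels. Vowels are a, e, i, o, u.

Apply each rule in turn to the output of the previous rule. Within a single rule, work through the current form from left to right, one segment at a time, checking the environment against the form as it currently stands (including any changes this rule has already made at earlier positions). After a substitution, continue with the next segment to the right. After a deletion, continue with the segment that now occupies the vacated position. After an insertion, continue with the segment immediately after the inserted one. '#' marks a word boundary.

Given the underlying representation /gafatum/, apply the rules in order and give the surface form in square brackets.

1 Geminate Reduction: no change — [gafatum]
2 Palatal Assibilation: [gafatum] → [gafasum]
3 Voicing Between Vowels: [gafasum] → [gavazum]

[gavazum]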